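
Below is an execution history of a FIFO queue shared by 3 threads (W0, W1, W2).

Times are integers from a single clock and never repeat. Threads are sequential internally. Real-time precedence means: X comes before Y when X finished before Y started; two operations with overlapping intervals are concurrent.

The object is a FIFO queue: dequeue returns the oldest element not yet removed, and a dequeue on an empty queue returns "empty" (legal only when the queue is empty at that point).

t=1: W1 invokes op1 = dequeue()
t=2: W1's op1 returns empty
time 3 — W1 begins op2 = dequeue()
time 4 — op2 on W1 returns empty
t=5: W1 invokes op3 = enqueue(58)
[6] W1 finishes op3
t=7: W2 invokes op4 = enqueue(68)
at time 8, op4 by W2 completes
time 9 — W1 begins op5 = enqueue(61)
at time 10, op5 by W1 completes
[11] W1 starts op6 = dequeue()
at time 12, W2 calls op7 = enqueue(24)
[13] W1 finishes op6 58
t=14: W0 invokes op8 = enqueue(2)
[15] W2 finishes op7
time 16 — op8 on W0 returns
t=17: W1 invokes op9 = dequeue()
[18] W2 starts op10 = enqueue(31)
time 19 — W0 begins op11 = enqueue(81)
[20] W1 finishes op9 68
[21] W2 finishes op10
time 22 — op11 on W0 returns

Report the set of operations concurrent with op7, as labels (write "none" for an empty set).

op6, op8

op7 spans [12,15]; an op avoiding the whole window 12..15 is ordered, any other is concurrent
op1 [1,2]: before
op2 [3,4]: before
op3 [5,6]: before
op4 [7,8]: before
op5 [9,10]: before
op6 [11,13]: concurrent
op8 [14,16]: concurrent
op9 [17,20]: after
op10 [18,21]: after
op11 [19,22]: after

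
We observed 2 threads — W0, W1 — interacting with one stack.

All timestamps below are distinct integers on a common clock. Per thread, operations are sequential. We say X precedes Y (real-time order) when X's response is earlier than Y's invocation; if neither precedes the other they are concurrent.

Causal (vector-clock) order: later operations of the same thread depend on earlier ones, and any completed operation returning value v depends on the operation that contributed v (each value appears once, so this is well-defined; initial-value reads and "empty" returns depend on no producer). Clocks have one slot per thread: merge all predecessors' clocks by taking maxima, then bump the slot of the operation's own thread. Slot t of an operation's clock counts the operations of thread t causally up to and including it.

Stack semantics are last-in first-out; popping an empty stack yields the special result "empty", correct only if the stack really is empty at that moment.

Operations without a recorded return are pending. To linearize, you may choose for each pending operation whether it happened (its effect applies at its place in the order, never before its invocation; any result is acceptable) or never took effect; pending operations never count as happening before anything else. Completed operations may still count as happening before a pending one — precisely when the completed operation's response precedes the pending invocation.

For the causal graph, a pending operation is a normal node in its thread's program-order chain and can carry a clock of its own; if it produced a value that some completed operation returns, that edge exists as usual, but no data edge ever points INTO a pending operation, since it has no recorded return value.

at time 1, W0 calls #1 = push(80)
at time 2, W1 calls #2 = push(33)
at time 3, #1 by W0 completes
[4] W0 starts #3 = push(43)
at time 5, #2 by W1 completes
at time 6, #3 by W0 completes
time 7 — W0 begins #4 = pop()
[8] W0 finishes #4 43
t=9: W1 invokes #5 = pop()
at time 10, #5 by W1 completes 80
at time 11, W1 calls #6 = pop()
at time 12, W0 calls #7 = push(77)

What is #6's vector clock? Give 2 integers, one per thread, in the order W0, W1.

(1, 3)

#2, invoked 2, has no incoming edges; only W1's bump applies → (0, 1)
#1, invoked 1, has no incoming edges; only W0's bump applies → (1, 0)
#3 (invocation 4): componentwise max over VC(#1)=(1, 0), +1 at W0, giving (2, 0)
#5 (invocation 9): componentwise max over VC(#1)=(1, 0), VC(#2)=(0, 1), +1 at W1, giving (1, 2)
#4 (invocation 7): componentwise max over VC(#3)=(2, 0), +1 at W0, giving (3, 0)
#6 (invocation 11): componentwise max over VC(#5)=(1, 2), +1 at W1, giving (1, 3)
#7 (invocation 12): componentwise max over VC(#4)=(3, 0), +1 at W0, giving (4, 0)
target: VC(#6) = (1, 3)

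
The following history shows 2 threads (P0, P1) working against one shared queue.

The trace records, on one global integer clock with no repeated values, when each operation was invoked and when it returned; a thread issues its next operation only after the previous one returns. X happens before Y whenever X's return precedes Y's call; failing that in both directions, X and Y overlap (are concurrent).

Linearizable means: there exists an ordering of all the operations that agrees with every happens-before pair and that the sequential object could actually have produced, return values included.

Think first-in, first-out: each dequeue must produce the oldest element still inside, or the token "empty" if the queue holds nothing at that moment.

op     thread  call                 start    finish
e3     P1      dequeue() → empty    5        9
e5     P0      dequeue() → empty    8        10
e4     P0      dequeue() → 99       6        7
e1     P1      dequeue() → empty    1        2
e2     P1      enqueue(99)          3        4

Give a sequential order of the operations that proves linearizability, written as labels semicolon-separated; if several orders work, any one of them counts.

e1; e2; e4; e3; e5

1. e1 dequeue() → empty, leaving queue <>
2. e2 enqueue(99), leaving queue <99>
3. e4 dequeue() → 99, leaving queue <>
4. e3 dequeue() → empty, leaving queue <>
5. e5 dequeue() → empty, leaving queue <>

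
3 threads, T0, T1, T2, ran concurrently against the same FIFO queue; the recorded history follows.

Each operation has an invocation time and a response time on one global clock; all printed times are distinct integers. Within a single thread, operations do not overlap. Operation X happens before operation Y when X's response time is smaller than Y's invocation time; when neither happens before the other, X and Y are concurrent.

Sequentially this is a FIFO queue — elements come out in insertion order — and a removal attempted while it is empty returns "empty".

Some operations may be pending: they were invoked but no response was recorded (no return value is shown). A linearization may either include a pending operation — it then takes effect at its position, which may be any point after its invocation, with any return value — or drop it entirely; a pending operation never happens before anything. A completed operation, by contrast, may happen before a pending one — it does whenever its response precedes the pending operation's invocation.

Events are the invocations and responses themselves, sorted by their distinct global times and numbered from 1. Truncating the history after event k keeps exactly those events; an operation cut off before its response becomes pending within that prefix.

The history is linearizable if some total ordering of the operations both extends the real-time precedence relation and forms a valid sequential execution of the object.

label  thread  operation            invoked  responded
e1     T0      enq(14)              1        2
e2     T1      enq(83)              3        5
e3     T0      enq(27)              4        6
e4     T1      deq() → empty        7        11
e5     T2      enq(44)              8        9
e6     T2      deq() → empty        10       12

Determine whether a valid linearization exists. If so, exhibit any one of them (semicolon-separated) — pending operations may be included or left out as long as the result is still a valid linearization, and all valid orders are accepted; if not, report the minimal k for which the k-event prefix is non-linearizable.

cut after 10 events: linearizable; cut after 11 events (e4 responds, time 11): not linearizable
no legal order exists: 4 real-time-consistent candidates over 5 completed FIFO queue operations, all rejected
including or dropping the 1 pending operation (e6) in any combination fails
sample order e1, e2, e3, e4, e5 (pending dropped) stalls at step 4 — e4 deq() → empty has no legal effect
sample order e1, e2, e3, e5, e4 (pending dropped) stalls at step 5 — e4 deq() → empty has no legal effect

not linearizable — minimal violating prefix: 11 events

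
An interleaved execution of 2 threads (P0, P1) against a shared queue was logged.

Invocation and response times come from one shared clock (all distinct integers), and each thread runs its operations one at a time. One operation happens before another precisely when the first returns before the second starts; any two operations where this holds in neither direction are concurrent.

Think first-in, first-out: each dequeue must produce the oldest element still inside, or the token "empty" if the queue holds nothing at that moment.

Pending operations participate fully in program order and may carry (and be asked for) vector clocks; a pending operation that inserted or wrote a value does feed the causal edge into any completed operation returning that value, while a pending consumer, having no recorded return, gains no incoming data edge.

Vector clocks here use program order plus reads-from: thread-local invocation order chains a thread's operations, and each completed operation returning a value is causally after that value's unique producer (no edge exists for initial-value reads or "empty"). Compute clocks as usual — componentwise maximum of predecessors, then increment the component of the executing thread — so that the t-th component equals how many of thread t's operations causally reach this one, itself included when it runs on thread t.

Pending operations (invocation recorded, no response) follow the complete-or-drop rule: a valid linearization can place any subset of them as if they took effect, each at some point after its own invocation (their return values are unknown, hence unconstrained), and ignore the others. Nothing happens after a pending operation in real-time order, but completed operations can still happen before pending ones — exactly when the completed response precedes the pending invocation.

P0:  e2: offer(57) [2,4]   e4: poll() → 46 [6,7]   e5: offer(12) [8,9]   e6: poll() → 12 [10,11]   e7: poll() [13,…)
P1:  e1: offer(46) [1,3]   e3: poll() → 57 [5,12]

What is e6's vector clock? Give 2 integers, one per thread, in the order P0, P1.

no predecessors for e1 (invoked 1): P1 increments from zero → (0, 1)
no predecessors for e2 (invoked 2): P0 increments from zero → (1, 0)
e3, invoked 5, takes VC(e1)=(0, 1), VC(e2)=(1, 0) under max, adds 1 for P1 → (1, 2)
e4, invoked 6, takes VC(e1)=(0, 1), VC(e2)=(1, 0) under max, adds 1 for P0 → (2, 1)
e5, invoked 8, takes VC(e4)=(2, 1) under max, adds 1 for P0 → (3, 1)
e6, invoked 10, takes VC(e5)=(3, 1) under max, adds 1 for P0 → (4, 1)
e7, invoked 13, takes VC(e6)=(4, 1) under max, adds 1 for P0 → (5, 1)
target: VC(e6) = (4, 1)

(4, 1)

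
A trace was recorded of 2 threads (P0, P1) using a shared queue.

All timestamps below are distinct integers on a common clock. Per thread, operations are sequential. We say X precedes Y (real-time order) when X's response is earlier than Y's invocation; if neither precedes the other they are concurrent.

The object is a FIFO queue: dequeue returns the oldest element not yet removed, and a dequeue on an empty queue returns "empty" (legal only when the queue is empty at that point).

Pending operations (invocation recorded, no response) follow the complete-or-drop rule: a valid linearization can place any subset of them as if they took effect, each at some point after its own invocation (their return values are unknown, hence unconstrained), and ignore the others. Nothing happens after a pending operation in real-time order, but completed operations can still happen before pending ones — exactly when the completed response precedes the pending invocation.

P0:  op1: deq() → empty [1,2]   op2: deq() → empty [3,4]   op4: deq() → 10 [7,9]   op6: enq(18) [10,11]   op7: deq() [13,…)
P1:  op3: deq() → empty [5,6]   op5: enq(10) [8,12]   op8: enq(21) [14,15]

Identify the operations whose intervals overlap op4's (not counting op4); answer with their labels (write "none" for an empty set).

op4 spans [7,9]: anything still running between times 7 and 9 counts as concurrent
op1 [1,2]: before
op2 [3,4]: before
op3 [5,6]: before
op5 [8,12]: concurrent
op6 [10,11]: after
op7 [13,…): after
op8 [14,15]: after

op5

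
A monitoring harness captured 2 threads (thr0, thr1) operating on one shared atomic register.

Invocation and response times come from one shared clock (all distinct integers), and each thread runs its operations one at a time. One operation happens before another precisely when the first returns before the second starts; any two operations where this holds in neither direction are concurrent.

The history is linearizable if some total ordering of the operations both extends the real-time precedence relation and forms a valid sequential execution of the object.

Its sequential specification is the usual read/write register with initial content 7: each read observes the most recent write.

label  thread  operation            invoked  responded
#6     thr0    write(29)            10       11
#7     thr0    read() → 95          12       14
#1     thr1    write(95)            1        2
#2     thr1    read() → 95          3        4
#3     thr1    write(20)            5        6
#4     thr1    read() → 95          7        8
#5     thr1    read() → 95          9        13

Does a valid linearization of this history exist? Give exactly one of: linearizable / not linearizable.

not linearizable

through event 7 a valid linearization exists; event 8 (#4 responding at time 8) ends that
the sole real-time-consistent order of 4 completed operations fails the atomic register replay
e.g. #1, #2, #3, #4: illegal at step 4, since #4 read() → 95 cannot apply there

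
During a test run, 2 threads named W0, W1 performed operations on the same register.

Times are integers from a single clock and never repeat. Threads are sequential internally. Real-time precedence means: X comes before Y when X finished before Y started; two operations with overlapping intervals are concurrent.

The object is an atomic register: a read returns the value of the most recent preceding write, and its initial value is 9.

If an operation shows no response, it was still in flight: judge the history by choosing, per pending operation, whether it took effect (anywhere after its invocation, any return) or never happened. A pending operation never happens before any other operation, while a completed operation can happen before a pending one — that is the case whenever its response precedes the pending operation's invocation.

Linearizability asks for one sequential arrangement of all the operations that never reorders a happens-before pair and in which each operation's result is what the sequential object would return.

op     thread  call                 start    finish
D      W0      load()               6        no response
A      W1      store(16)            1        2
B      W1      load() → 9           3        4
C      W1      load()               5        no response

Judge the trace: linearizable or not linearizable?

events 1..3 are fine; event 4 — the response of B at time 4 — makes the prefix non-linearizable
a single order respects real time; the 2 completed register operations fail replay along it
one such order, A, B, breaks at step 2 where B load() → 9 is illegal

not linearizable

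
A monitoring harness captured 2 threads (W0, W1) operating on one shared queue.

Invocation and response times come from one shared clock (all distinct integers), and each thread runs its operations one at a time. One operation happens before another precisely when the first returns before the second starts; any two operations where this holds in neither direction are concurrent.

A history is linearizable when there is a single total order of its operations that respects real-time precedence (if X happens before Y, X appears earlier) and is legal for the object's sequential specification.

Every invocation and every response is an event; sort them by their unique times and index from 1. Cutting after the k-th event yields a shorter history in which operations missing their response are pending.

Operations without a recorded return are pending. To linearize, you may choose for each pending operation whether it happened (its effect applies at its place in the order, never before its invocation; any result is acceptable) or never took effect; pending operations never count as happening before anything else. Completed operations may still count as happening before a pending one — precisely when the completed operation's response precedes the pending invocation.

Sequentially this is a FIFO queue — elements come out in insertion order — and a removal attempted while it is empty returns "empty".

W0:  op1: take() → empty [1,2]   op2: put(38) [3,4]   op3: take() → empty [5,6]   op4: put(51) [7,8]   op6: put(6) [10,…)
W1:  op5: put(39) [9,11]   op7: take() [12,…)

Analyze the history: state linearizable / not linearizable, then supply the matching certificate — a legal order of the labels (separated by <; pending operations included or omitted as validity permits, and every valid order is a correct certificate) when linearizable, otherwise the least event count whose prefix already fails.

not linearizable — minimal violating prefix: 6 events

prefix check: 1..5 passes, 1..6 fails once op3's time-6 response joins
exactly one order of the 3 completed ops respects real time; the queue replay fails
for example op1, op2, op3 fails at step 3: op3 take() → empty is not legal there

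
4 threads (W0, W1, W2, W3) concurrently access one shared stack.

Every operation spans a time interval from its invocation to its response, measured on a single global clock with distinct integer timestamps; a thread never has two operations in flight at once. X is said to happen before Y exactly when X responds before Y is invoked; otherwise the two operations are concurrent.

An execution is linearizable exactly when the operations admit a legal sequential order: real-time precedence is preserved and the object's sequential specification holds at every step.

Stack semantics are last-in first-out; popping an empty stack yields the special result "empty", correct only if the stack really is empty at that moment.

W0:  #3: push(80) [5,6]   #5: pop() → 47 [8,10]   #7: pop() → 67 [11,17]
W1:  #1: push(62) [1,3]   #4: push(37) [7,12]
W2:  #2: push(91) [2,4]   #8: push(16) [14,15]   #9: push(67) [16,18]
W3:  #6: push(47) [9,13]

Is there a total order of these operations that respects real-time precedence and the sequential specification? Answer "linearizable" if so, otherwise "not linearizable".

linearizable

witness order: #1, #2, #3, #4, #6, #5, #8, #9, #7
1. #1 push(62), leaving stack <62>
2. #2 push(91), leaving stack <62,91>
3. #3 push(80), leaving stack <62,91,80>
4. #4 push(37), leaving stack <62,91,80,37>
5. #6 push(47), leaving stack <62,91,80,37,47>
6. #5 pop() → 47, leaving stack <62,91,80,37>
7. #8 push(16), leaving stack <62,91,80,37,16>
8. #9 push(67), leaving stack <62,91,80,37,16,67>
9. #7 pop() → 67, leaving stack <62,91,80,37,16>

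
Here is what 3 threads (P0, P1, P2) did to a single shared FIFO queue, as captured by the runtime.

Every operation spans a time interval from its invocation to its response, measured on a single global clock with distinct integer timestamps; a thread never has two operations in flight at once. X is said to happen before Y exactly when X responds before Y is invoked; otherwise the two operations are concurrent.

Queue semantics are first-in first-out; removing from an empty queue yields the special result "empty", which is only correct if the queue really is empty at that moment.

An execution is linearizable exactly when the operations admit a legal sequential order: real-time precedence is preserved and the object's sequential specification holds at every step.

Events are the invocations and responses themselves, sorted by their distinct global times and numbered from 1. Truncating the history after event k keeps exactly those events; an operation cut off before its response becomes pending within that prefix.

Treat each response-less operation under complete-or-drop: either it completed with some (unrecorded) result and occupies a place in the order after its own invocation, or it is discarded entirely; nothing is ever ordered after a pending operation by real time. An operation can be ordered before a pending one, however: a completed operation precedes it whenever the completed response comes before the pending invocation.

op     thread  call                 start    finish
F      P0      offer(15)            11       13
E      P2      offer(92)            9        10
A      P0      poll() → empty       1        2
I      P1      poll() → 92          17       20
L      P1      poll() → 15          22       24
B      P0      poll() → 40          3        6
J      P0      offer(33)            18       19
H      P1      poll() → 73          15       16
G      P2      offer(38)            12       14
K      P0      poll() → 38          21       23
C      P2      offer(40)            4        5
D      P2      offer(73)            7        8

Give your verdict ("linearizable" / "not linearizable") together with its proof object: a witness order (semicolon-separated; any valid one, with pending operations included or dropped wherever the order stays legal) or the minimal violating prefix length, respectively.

linearizable — witness: A; C; B; D; E; F; G; H; I; J; L; K

1. A poll() → empty, leaving queue <>
2. C offer(40), leaving queue <40>
3. B poll() → 40, leaving queue <>
4. D offer(73), leaving queue <73>
5. E offer(92), leaving queue <73,92>
6. F offer(15), leaving queue <73,92,15>
7. G offer(38), leaving queue <73,92,15,38>
8. H poll() → 73, leaving queue <92,15,38>
9. I poll() → 92, leaving queue <15,38>
10. J offer(33), leaving queue <15,38,33>
11. L poll() → 15, leaving queue <38,33>
12. K poll() → 38, leaving queue <33>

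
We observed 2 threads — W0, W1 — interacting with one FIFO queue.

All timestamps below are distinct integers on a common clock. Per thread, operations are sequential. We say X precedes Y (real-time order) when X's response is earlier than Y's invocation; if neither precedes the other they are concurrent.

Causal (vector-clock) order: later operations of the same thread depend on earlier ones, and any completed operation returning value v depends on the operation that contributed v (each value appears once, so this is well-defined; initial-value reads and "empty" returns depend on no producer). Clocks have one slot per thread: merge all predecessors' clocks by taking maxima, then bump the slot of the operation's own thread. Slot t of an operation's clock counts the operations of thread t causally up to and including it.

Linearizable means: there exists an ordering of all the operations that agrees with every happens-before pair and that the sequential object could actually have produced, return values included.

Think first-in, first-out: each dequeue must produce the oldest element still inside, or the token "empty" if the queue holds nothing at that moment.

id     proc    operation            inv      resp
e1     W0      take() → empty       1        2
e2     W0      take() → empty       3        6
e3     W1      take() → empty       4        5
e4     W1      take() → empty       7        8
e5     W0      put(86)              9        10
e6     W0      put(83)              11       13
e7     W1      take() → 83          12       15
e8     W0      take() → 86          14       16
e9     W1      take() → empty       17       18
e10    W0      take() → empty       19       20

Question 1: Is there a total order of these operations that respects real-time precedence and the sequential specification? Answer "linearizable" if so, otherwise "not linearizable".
witness order: e1, e2, e3, e4, e5, e6, e8, e7, e9, e10
step 1: e1 take() → empty — queue <>
step 2: e2 take() → empty — queue <>
step 3: e3 take() → empty — queue <>
step 4: e4 take() → empty — queue <>
step 5: e5 put(86) — queue <86>
step 6: e6 put(83) — queue <86,83>
step 7: e8 take() → 86 — queue <83>
step 8: e7 take() → 83 — queue <>
step 9: e9 take() → empty — queue <>
step 10: e10 take() → empty — queue <>

linearizable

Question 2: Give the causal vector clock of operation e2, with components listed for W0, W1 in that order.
e3, invoked 4, has no incoming edges; only W1's bump applies → (0, 1)
e1, invoked 1, has no incoming edges; only W0's bump applies → (1, 0)
e4 (invocation 7): componentwise max over VC(e3)=(0, 1), +1 at W1, giving (0, 2)
e2 (invocation 3): componentwise max over VC(e1)=(1, 0), +1 at W0, giving (2, 0)
e5 (invocation 9): componentwise max over VC(e2)=(2, 0), +1 at W0, giving (3, 0)
e6 (invocation 11): componentwise max over VC(e5)=(3, 0), +1 at W0, giving (4, 0)
e8 (invocation 14): componentwise max over VC(e5)=(3, 0), VC(e6)=(4, 0), +1 at W0, giving (5, 0)
e10 (invocation 19): componentwise max over VC(e8)=(5, 0), +1 at W0, giving (6, 0)
e7 (invocation 12): componentwise max over VC(e4)=(0, 2), VC(e6)=(4, 0), +1 at W1, giving (4, 3)
e9 (invocation 17): componentwise max over VC(e7)=(4, 3), +1 at W1, giving (4, 4)
target: VC(e2) = (2, 0)

(2, 0)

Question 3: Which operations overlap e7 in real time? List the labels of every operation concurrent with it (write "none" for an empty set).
concurrent with e7 ([12,15]): every op whose interval crosses 12..15
e1 [1,2]: before
e2 [3,6]: before
e3 [4,5]: before
e4 [7,8]: before
e5 [9,10]: before
e6 [11,13]: concurrent
e8 [14,16]: concurrent
e9 [17,18]: after
e10 [19,20]: after

e6, e8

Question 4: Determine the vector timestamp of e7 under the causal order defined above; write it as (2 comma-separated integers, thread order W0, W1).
VC(e3, invoked at 4): no causal predecessors; +1 on W1 → (0, 1)
VC(e1, invoked at 1): no causal predecessors; +1 on W0 → (1, 0)
invoked at 7, e4 merges VC(e3)=(0, 1) and bumps W1's slot → (0, 2)
invoked at 3, e2 merges VC(e1)=(1, 0) and bumps W0's slot → (2, 0)
invoked at 9, e5 merges VC(e2)=(2, 0) and bumps W0's slot → (3, 0)
invoked at 11, e6 merges VC(e5)=(3, 0) and bumps W0's slot → (4, 0)
invoked at 14, e8 merges VC(e5)=(3, 0), VC(e6)=(4, 0) and bumps W0's slot → (5, 0)
invoked at 19, e10 merges VC(e8)=(5, 0) and bumps W0's slot → (6, 0)
invoked at 12, e7 merges VC(e4)=(0, 2), VC(e6)=(4, 0) and bumps W1's slot → (4, 3)
invoked at 17, e9 merges VC(e7)=(4, 3) and bumps W1's slot → (4, 4)
target: VC(e7) = (4, 3)

(4, 3)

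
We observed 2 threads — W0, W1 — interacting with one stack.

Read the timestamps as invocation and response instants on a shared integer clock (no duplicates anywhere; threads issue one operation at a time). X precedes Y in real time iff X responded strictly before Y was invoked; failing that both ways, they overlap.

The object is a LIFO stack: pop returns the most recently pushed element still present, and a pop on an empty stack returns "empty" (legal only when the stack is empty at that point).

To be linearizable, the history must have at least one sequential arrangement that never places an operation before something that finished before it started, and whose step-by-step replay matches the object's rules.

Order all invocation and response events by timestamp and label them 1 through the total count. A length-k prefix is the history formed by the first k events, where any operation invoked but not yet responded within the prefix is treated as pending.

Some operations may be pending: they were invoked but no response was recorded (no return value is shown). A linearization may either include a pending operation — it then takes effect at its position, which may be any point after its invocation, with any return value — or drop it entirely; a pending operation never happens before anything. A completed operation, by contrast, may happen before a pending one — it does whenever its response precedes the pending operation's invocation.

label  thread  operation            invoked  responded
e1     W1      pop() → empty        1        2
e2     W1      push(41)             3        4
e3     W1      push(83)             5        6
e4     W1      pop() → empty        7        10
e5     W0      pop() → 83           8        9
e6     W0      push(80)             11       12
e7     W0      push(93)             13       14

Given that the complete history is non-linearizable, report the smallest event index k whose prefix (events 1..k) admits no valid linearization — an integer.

events 1..9 are linearizable; a witness order is e1, e2, e3, e5:
1. e1 pop() → empty, leaving stack <>
2. e2 push(41), leaving stack <41>
3. e3 push(83), leaving stack <41,83>
4. e5 pop() → 83, leaving stack <41>
once event 10 joins (e4's response, time 10), exhaustive search finds no witness
take e1, e2, e3, e4, e5: step 4 already fails, because e4 pop() → empty cannot occur there
take e1, e2, e3, e5, e4: step 5 already fails, because e4 pop() → empty cannot occur there

10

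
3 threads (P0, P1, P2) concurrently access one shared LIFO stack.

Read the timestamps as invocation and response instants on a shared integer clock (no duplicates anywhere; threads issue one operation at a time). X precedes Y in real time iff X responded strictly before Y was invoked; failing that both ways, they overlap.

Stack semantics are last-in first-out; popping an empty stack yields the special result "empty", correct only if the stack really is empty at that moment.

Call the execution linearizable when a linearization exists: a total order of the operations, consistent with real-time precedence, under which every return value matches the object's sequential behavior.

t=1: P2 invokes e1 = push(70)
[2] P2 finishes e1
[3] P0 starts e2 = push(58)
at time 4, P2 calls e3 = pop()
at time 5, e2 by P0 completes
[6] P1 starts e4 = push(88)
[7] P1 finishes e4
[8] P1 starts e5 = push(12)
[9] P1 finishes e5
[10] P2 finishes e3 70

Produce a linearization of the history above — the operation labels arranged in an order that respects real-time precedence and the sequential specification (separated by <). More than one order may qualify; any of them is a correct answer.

e1 < e3 < e2 < e4 < e5

step 1: e1 push(70) — stack <70>
step 2: e3 pop() → 70 — stack <>
step 3: e2 push(58) — stack <58>
step 4: e4 push(88) — stack <58,88>
step 5: e5 push(12) — stack <58,88,12>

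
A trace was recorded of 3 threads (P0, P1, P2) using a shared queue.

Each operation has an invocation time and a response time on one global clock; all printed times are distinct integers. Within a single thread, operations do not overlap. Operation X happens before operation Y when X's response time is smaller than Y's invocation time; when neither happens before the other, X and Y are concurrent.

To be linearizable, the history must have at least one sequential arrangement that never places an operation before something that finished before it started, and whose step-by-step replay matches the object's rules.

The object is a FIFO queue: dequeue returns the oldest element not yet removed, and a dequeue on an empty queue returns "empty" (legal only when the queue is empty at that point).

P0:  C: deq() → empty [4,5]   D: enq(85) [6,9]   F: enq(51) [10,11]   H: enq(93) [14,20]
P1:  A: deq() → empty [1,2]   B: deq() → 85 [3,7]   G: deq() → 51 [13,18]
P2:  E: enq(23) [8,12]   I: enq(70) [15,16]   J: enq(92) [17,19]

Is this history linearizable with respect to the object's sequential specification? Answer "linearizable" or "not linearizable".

one valid linearization: A, C, D, B, F, E, G, H, I, J
1. A deq() → empty, leaving queue <>
2. C deq() → empty, leaving queue <>
3. D enq(85), leaving queue <85>
4. B deq() → 85, leaving queue <>
5. F enq(51), leaving queue <51>
6. E enq(23), leaving queue <51,23>
7. G deq() → 51, leaving queue <23>
8. H enq(93), leaving queue <23,93>
9. I enq(70), leaving queue <23,93,70>
10. J enq(92), leaving queue <23,93,70,92>

linearizable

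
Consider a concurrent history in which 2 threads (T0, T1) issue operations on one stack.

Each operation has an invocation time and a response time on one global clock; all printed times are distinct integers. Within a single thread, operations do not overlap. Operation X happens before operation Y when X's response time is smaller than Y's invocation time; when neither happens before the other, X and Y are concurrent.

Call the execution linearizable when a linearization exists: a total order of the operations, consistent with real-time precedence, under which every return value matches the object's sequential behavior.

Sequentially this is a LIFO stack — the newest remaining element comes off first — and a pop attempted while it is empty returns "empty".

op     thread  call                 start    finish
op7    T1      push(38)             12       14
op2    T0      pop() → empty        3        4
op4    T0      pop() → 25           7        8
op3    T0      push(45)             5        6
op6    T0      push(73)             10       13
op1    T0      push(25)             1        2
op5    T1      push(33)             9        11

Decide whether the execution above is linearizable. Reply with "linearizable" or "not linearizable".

prefix check: 1..3 passes, 1..4 fails once op2's time-4 response joins
the completed operations (2 total) allow one real-time order; the stack replay rejects it
one such order, op1, op2, breaks at step 2 where op2 pop() → empty is illegal

not linearizable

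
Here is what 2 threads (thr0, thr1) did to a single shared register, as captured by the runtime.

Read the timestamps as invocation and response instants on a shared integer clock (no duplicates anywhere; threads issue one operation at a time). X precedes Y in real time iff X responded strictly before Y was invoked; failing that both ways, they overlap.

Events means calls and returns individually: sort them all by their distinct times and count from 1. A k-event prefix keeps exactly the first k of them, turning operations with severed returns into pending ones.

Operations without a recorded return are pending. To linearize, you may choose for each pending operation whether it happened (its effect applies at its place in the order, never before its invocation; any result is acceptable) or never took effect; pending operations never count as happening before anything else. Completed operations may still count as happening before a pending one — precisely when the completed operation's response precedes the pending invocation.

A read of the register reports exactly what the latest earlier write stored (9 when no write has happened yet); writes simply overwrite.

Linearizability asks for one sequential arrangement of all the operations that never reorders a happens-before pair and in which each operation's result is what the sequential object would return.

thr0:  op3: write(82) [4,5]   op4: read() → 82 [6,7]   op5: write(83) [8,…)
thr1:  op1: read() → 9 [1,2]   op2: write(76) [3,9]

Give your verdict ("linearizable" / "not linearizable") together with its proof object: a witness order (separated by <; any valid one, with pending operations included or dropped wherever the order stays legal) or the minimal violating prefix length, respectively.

step 1: op1 read() → 9 — value 9
step 2: op2 write(76) — value 76
step 3: op3 write(82) — value 82
step 4: op4 read() → 82 — value 82

linearizable — witness: op1 < op2 < op3 < op4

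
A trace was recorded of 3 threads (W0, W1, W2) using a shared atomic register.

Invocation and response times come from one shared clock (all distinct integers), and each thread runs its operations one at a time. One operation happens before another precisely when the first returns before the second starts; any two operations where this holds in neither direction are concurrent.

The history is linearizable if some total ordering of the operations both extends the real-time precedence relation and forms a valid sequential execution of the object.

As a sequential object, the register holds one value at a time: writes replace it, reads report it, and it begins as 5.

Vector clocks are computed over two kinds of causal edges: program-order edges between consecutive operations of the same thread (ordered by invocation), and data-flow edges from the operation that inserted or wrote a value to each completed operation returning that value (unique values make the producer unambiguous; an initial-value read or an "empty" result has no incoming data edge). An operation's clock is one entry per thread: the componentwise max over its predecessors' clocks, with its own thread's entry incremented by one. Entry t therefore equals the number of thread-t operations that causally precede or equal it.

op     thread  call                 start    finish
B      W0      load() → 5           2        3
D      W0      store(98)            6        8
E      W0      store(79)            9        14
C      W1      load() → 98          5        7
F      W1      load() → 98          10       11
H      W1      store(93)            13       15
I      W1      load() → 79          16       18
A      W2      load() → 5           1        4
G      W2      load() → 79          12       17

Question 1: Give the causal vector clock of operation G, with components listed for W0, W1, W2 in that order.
Answer: (3, 0, 2)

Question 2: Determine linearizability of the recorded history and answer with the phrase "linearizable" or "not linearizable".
witness order: A, B, D, C, F, H, E, G, I
step 1: A load() → 5 — value 5
step 2: B load() → 5 — value 5
step 3: D store(98) — value 98
step 4: C load() → 98 — value 98
step 5: F load() → 98 — value 98
step 6: H store(93) — value 93
step 7: E store(79) — value 79
step 8: G load() → 79 — value 79
step 9: I load() → 79 — value 79

linearizable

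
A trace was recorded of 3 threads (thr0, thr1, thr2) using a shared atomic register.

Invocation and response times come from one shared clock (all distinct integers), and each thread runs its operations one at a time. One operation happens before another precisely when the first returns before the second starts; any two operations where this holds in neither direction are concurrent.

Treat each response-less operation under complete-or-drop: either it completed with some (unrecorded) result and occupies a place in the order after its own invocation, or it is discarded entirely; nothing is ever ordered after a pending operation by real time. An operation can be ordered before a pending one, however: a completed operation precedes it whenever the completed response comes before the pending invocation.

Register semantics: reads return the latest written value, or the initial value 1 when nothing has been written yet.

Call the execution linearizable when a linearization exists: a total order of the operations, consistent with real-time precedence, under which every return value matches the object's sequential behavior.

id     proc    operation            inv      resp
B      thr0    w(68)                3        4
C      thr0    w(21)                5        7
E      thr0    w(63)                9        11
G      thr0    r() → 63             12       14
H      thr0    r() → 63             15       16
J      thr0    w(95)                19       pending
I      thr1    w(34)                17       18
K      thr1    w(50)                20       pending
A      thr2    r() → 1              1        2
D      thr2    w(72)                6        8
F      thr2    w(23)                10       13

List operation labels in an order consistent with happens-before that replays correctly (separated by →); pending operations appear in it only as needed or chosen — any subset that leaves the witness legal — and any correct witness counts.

step 1: A r() → 1 — value 1
step 2: B w(68) — value 68
step 3: C w(21) — value 21
step 4: D w(72) — value 72
step 5: F w(23) — value 23
step 6: E w(63) — value 63
step 7: G r() → 63 — value 63
step 8: H r() → 63 — value 63
step 9: I w(34) — value 34

A → B → C → D → F → E → G → H → I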